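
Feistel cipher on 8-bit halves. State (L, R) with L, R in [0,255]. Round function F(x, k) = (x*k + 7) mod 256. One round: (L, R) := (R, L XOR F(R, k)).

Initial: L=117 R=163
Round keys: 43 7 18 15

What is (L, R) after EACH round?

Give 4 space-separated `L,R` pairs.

Answer: 163,29 29,113 113,228 228,18

Derivation:
Round 1 (k=43): L=163 R=29
Round 2 (k=7): L=29 R=113
Round 3 (k=18): L=113 R=228
Round 4 (k=15): L=228 R=18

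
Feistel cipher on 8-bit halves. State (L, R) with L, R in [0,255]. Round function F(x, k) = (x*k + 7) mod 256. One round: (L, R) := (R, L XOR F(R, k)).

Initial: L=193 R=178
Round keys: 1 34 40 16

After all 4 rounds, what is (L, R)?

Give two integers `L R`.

Round 1 (k=1): L=178 R=120
Round 2 (k=34): L=120 R=69
Round 3 (k=40): L=69 R=183
Round 4 (k=16): L=183 R=50

Answer: 183 50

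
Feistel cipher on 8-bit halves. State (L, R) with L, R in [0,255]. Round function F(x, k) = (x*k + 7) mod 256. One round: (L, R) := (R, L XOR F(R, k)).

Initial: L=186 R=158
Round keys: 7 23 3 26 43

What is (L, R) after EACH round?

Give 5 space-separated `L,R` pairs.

Round 1 (k=7): L=158 R=227
Round 2 (k=23): L=227 R=242
Round 3 (k=3): L=242 R=62
Round 4 (k=26): L=62 R=161
Round 5 (k=43): L=161 R=44

Answer: 158,227 227,242 242,62 62,161 161,44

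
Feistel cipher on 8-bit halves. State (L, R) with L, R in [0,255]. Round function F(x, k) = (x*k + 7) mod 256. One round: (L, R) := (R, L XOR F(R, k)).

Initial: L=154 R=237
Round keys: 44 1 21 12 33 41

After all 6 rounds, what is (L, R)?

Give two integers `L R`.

Answer: 164 213

Derivation:
Round 1 (k=44): L=237 R=89
Round 2 (k=1): L=89 R=141
Round 3 (k=21): L=141 R=193
Round 4 (k=12): L=193 R=158
Round 5 (k=33): L=158 R=164
Round 6 (k=41): L=164 R=213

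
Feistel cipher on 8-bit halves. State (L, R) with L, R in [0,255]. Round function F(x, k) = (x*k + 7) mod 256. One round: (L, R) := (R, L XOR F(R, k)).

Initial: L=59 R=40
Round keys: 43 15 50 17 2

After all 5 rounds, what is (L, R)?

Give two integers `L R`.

Answer: 235 180

Derivation:
Round 1 (k=43): L=40 R=132
Round 2 (k=15): L=132 R=235
Round 3 (k=50): L=235 R=105
Round 4 (k=17): L=105 R=235
Round 5 (k=2): L=235 R=180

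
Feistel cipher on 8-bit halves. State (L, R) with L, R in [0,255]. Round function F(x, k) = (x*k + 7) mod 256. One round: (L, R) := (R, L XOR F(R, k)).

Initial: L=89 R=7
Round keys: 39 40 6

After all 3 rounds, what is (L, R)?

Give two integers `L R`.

Round 1 (k=39): L=7 R=65
Round 2 (k=40): L=65 R=40
Round 3 (k=6): L=40 R=182

Answer: 40 182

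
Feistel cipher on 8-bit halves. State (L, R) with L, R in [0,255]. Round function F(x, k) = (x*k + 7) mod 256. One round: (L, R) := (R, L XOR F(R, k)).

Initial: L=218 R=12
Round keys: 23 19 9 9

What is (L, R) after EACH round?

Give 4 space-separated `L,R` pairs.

Answer: 12,193 193,86 86,204 204,101

Derivation:
Round 1 (k=23): L=12 R=193
Round 2 (k=19): L=193 R=86
Round 3 (k=9): L=86 R=204
Round 4 (k=9): L=204 R=101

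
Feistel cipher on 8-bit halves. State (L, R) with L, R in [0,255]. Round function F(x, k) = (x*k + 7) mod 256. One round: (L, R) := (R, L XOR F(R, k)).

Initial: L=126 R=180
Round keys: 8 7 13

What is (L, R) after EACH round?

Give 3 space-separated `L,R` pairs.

Round 1 (k=8): L=180 R=217
Round 2 (k=7): L=217 R=66
Round 3 (k=13): L=66 R=184

Answer: 180,217 217,66 66,184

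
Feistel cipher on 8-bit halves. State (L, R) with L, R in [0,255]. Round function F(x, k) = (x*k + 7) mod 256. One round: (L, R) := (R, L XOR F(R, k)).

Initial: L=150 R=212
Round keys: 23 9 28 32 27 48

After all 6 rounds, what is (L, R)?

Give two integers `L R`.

Round 1 (k=23): L=212 R=133
Round 2 (k=9): L=133 R=96
Round 3 (k=28): L=96 R=2
Round 4 (k=32): L=2 R=39
Round 5 (k=27): L=39 R=38
Round 6 (k=48): L=38 R=0

Answer: 38 0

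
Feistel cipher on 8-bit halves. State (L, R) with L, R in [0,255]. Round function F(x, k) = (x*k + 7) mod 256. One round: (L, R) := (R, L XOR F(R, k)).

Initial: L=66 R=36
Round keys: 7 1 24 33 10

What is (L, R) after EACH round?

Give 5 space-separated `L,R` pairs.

Round 1 (k=7): L=36 R=65
Round 2 (k=1): L=65 R=108
Round 3 (k=24): L=108 R=102
Round 4 (k=33): L=102 R=65
Round 5 (k=10): L=65 R=247

Answer: 36,65 65,108 108,102 102,65 65,247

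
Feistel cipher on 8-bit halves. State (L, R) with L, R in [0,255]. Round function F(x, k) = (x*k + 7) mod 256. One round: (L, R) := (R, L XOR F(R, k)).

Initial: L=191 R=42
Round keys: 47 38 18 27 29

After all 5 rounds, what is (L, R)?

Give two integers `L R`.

Answer: 201 71

Derivation:
Round 1 (k=47): L=42 R=2
Round 2 (k=38): L=2 R=121
Round 3 (k=18): L=121 R=139
Round 4 (k=27): L=139 R=201
Round 5 (k=29): L=201 R=71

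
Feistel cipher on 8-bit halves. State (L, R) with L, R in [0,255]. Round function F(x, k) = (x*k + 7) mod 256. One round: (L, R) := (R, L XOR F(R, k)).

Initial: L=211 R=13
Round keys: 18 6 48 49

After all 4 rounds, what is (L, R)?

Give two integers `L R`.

Round 1 (k=18): L=13 R=34
Round 2 (k=6): L=34 R=222
Round 3 (k=48): L=222 R=133
Round 4 (k=49): L=133 R=162

Answer: 133 162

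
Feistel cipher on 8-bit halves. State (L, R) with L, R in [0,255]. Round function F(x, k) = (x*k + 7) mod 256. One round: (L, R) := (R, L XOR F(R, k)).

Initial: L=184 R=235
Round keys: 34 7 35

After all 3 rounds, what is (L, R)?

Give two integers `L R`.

Answer: 65 111

Derivation:
Round 1 (k=34): L=235 R=133
Round 2 (k=7): L=133 R=65
Round 3 (k=35): L=65 R=111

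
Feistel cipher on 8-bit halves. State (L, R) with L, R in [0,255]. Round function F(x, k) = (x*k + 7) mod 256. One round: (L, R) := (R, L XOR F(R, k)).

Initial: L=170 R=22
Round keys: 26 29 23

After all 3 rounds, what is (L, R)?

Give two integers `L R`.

Round 1 (k=26): L=22 R=233
Round 2 (k=29): L=233 R=122
Round 3 (k=23): L=122 R=20

Answer: 122 20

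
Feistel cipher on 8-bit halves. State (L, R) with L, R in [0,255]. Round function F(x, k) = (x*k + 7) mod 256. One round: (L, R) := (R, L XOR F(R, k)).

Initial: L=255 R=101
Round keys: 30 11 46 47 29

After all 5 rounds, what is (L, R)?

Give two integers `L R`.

Answer: 154 12

Derivation:
Round 1 (k=30): L=101 R=34
Round 2 (k=11): L=34 R=24
Round 3 (k=46): L=24 R=117
Round 4 (k=47): L=117 R=154
Round 5 (k=29): L=154 R=12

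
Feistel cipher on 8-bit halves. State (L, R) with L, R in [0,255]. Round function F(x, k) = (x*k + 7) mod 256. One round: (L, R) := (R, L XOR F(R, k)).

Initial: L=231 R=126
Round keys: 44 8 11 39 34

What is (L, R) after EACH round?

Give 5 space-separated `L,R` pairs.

Answer: 126,72 72,57 57,50 50,156 156,141

Derivation:
Round 1 (k=44): L=126 R=72
Round 2 (k=8): L=72 R=57
Round 3 (k=11): L=57 R=50
Round 4 (k=39): L=50 R=156
Round 5 (k=34): L=156 R=141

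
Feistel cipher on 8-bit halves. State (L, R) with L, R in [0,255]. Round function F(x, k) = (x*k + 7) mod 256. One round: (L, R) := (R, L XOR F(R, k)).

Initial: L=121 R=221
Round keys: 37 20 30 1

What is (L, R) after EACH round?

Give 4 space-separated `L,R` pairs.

Round 1 (k=37): L=221 R=129
Round 2 (k=20): L=129 R=198
Round 3 (k=30): L=198 R=186
Round 4 (k=1): L=186 R=7

Answer: 221,129 129,198 198,186 186,7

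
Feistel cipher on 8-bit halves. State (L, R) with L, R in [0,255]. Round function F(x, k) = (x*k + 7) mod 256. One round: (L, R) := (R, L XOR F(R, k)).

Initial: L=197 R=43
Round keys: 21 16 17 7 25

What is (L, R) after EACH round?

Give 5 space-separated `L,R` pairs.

Round 1 (k=21): L=43 R=75
Round 2 (k=16): L=75 R=156
Round 3 (k=17): L=156 R=40
Round 4 (k=7): L=40 R=131
Round 5 (k=25): L=131 R=250

Answer: 43,75 75,156 156,40 40,131 131,250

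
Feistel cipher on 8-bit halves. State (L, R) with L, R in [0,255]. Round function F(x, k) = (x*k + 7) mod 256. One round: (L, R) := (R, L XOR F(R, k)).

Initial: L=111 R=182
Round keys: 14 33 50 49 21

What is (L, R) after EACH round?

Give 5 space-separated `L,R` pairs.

Round 1 (k=14): L=182 R=148
Round 2 (k=33): L=148 R=173
Round 3 (k=50): L=173 R=69
Round 4 (k=49): L=69 R=145
Round 5 (k=21): L=145 R=169

Answer: 182,148 148,173 173,69 69,145 145,169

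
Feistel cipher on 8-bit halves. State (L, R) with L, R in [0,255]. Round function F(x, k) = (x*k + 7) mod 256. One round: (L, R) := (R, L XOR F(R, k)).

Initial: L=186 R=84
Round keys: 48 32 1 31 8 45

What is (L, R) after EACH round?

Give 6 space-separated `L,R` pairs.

Answer: 84,125 125,243 243,135 135,147 147,24 24,172

Derivation:
Round 1 (k=48): L=84 R=125
Round 2 (k=32): L=125 R=243
Round 3 (k=1): L=243 R=135
Round 4 (k=31): L=135 R=147
Round 5 (k=8): L=147 R=24
Round 6 (k=45): L=24 R=172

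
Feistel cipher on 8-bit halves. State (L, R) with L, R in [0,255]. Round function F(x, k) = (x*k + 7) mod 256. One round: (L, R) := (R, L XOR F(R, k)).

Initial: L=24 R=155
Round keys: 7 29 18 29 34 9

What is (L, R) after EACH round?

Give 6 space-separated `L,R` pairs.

Round 1 (k=7): L=155 R=92
Round 2 (k=29): L=92 R=232
Round 3 (k=18): L=232 R=11
Round 4 (k=29): L=11 R=174
Round 5 (k=34): L=174 R=40
Round 6 (k=9): L=40 R=193

Answer: 155,92 92,232 232,11 11,174 174,40 40,193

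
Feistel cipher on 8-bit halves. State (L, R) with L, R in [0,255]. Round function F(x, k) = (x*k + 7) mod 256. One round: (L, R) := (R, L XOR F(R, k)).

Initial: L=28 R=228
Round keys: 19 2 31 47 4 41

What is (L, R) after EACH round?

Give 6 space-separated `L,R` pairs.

Round 1 (k=19): L=228 R=239
Round 2 (k=2): L=239 R=1
Round 3 (k=31): L=1 R=201
Round 4 (k=47): L=201 R=239
Round 5 (k=4): L=239 R=10
Round 6 (k=41): L=10 R=78

Answer: 228,239 239,1 1,201 201,239 239,10 10,78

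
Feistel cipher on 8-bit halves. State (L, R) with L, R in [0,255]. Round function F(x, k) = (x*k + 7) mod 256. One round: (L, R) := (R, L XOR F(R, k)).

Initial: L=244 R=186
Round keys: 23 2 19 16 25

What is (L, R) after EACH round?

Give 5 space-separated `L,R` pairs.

Round 1 (k=23): L=186 R=73
Round 2 (k=2): L=73 R=35
Round 3 (k=19): L=35 R=233
Round 4 (k=16): L=233 R=180
Round 5 (k=25): L=180 R=114

Answer: 186,73 73,35 35,233 233,180 180,114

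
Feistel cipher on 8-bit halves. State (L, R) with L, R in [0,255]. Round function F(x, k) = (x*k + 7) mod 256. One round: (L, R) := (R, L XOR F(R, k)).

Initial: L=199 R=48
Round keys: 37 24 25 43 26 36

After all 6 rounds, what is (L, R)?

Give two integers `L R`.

Round 1 (k=37): L=48 R=48
Round 2 (k=24): L=48 R=183
Round 3 (k=25): L=183 R=214
Round 4 (k=43): L=214 R=78
Round 5 (k=26): L=78 R=37
Round 6 (k=36): L=37 R=117

Answer: 37 117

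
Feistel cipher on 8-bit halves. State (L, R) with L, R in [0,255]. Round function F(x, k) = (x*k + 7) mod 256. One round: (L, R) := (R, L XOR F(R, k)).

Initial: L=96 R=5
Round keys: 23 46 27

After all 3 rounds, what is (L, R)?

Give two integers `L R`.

Round 1 (k=23): L=5 R=26
Round 2 (k=46): L=26 R=182
Round 3 (k=27): L=182 R=35

Answer: 182 35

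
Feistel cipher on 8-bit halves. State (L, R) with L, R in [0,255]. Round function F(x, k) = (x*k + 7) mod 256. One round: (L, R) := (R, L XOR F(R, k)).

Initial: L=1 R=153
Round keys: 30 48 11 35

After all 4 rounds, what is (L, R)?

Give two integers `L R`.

Answer: 229 8

Derivation:
Round 1 (k=30): L=153 R=244
Round 2 (k=48): L=244 R=94
Round 3 (k=11): L=94 R=229
Round 4 (k=35): L=229 R=8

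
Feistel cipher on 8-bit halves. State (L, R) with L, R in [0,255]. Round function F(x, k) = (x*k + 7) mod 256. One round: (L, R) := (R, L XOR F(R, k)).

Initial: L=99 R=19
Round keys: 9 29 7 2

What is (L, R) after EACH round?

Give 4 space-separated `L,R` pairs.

Round 1 (k=9): L=19 R=209
Round 2 (k=29): L=209 R=167
Round 3 (k=7): L=167 R=73
Round 4 (k=2): L=73 R=62

Answer: 19,209 209,167 167,73 73,62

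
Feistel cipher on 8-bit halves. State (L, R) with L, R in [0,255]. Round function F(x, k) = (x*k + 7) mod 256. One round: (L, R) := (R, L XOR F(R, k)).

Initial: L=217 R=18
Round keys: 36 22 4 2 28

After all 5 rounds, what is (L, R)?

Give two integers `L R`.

Answer: 248 154

Derivation:
Round 1 (k=36): L=18 R=86
Round 2 (k=22): L=86 R=121
Round 3 (k=4): L=121 R=189
Round 4 (k=2): L=189 R=248
Round 5 (k=28): L=248 R=154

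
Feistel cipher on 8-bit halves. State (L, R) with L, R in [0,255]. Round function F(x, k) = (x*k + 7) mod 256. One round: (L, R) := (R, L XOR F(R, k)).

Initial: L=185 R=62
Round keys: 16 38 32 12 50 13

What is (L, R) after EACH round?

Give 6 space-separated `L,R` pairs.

Round 1 (k=16): L=62 R=94
Round 2 (k=38): L=94 R=197
Round 3 (k=32): L=197 R=249
Round 4 (k=12): L=249 R=118
Round 5 (k=50): L=118 R=234
Round 6 (k=13): L=234 R=159

Answer: 62,94 94,197 197,249 249,118 118,234 234,159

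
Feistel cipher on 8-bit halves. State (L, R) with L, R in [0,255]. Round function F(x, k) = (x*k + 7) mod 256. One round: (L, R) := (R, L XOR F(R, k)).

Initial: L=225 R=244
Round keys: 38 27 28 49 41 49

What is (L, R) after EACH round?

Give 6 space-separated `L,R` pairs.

Answer: 244,222 222,133 133,77 77,65 65,61 61,245

Derivation:
Round 1 (k=38): L=244 R=222
Round 2 (k=27): L=222 R=133
Round 3 (k=28): L=133 R=77
Round 4 (k=49): L=77 R=65
Round 5 (k=41): L=65 R=61
Round 6 (k=49): L=61 R=245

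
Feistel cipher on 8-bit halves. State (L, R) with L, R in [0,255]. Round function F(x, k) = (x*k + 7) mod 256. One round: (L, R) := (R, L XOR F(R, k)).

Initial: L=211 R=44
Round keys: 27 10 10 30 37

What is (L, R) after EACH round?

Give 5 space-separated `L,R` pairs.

Round 1 (k=27): L=44 R=120
Round 2 (k=10): L=120 R=155
Round 3 (k=10): L=155 R=109
Round 4 (k=30): L=109 R=86
Round 5 (k=37): L=86 R=24

Answer: 44,120 120,155 155,109 109,86 86,24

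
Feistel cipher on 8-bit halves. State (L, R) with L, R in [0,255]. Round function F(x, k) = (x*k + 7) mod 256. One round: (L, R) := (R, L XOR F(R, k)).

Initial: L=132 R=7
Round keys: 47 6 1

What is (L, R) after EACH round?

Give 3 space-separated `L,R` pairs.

Round 1 (k=47): L=7 R=212
Round 2 (k=6): L=212 R=248
Round 3 (k=1): L=248 R=43

Answer: 7,212 212,248 248,43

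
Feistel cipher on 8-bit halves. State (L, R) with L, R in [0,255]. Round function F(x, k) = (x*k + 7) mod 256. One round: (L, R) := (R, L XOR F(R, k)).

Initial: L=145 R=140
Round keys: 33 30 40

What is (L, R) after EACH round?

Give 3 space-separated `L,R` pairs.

Answer: 140,130 130,207 207,221

Derivation:
Round 1 (k=33): L=140 R=130
Round 2 (k=30): L=130 R=207
Round 3 (k=40): L=207 R=221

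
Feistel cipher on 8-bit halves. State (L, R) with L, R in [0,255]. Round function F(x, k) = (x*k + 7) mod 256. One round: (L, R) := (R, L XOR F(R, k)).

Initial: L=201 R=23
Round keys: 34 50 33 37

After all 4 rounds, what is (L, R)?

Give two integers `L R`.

Round 1 (k=34): L=23 R=220
Round 2 (k=50): L=220 R=232
Round 3 (k=33): L=232 R=51
Round 4 (k=37): L=51 R=142

Answer: 51 142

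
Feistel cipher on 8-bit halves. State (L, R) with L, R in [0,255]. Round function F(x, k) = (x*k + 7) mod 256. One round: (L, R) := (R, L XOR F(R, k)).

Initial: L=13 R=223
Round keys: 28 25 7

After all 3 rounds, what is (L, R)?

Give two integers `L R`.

Round 1 (k=28): L=223 R=102
Round 2 (k=25): L=102 R=34
Round 3 (k=7): L=34 R=147

Answer: 34 147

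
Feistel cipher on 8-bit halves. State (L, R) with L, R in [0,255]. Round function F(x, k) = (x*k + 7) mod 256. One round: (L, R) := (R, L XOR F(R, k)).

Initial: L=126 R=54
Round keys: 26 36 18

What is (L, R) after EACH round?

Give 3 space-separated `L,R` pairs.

Round 1 (k=26): L=54 R=253
Round 2 (k=36): L=253 R=173
Round 3 (k=18): L=173 R=204

Answer: 54,253 253,173 173,204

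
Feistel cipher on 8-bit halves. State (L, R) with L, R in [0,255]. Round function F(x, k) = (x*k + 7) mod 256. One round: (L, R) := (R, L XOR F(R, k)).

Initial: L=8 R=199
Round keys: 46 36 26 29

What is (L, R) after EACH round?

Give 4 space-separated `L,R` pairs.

Round 1 (k=46): L=199 R=193
Round 2 (k=36): L=193 R=236
Round 3 (k=26): L=236 R=62
Round 4 (k=29): L=62 R=225

Answer: 199,193 193,236 236,62 62,225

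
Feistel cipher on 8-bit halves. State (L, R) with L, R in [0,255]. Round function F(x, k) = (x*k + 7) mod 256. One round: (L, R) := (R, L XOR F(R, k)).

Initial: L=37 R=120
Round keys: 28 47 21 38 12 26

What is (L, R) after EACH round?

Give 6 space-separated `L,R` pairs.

Round 1 (k=28): L=120 R=2
Round 2 (k=47): L=2 R=29
Round 3 (k=21): L=29 R=106
Round 4 (k=38): L=106 R=222
Round 5 (k=12): L=222 R=5
Round 6 (k=26): L=5 R=87

Answer: 120,2 2,29 29,106 106,222 222,5 5,87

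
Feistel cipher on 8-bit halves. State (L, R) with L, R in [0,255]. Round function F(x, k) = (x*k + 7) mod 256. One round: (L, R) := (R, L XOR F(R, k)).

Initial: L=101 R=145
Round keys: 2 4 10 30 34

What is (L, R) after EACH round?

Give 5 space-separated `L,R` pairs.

Round 1 (k=2): L=145 R=76
Round 2 (k=4): L=76 R=166
Round 3 (k=10): L=166 R=207
Round 4 (k=30): L=207 R=239
Round 5 (k=34): L=239 R=10

Answer: 145,76 76,166 166,207 207,239 239,10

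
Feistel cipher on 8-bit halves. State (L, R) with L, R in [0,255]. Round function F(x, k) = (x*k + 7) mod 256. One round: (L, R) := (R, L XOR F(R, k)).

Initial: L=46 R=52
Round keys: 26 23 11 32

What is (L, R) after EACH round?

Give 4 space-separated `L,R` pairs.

Answer: 52,97 97,138 138,148 148,13

Derivation:
Round 1 (k=26): L=52 R=97
Round 2 (k=23): L=97 R=138
Round 3 (k=11): L=138 R=148
Round 4 (k=32): L=148 R=13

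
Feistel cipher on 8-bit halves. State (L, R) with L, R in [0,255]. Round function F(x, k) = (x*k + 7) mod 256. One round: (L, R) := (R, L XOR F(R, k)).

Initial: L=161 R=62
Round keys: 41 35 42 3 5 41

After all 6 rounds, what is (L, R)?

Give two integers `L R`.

Round 1 (k=41): L=62 R=84
Round 2 (k=35): L=84 R=189
Round 3 (k=42): L=189 R=93
Round 4 (k=3): L=93 R=163
Round 5 (k=5): L=163 R=107
Round 6 (k=41): L=107 R=137

Answer: 107 137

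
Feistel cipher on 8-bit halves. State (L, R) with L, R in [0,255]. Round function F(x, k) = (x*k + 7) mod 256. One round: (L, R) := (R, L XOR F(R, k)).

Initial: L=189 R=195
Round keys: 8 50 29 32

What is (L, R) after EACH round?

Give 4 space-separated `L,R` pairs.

Round 1 (k=8): L=195 R=162
Round 2 (k=50): L=162 R=104
Round 3 (k=29): L=104 R=109
Round 4 (k=32): L=109 R=207

Answer: 195,162 162,104 104,109 109,207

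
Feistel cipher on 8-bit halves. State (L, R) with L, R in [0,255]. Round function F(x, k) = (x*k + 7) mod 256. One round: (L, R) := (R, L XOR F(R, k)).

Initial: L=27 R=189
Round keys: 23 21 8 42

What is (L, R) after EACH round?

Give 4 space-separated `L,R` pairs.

Answer: 189,25 25,169 169,86 86,138

Derivation:
Round 1 (k=23): L=189 R=25
Round 2 (k=21): L=25 R=169
Round 3 (k=8): L=169 R=86
Round 4 (k=42): L=86 R=138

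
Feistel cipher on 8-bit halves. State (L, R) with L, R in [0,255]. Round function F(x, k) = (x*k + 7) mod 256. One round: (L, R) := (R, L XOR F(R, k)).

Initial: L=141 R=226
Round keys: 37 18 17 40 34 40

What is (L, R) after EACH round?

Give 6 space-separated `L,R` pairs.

Answer: 226,60 60,221 221,136 136,154 154,243 243,101

Derivation:
Round 1 (k=37): L=226 R=60
Round 2 (k=18): L=60 R=221
Round 3 (k=17): L=221 R=136
Round 4 (k=40): L=136 R=154
Round 5 (k=34): L=154 R=243
Round 6 (k=40): L=243 R=101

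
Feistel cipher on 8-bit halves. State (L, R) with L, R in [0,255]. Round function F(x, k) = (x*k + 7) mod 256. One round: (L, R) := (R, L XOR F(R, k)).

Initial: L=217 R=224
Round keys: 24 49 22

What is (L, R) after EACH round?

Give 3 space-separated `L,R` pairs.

Round 1 (k=24): L=224 R=222
Round 2 (k=49): L=222 R=101
Round 3 (k=22): L=101 R=107

Answer: 224,222 222,101 101,107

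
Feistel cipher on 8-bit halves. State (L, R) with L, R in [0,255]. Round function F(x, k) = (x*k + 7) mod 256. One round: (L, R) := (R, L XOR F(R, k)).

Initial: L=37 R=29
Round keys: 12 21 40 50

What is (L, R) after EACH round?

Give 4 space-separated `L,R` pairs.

Answer: 29,70 70,216 216,129 129,225

Derivation:
Round 1 (k=12): L=29 R=70
Round 2 (k=21): L=70 R=216
Round 3 (k=40): L=216 R=129
Round 4 (k=50): L=129 R=225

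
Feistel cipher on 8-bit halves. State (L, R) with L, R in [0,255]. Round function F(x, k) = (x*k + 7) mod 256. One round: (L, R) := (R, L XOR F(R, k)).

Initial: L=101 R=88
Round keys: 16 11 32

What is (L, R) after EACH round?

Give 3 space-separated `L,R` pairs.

Round 1 (k=16): L=88 R=226
Round 2 (k=11): L=226 R=229
Round 3 (k=32): L=229 R=69

Answer: 88,226 226,229 229,69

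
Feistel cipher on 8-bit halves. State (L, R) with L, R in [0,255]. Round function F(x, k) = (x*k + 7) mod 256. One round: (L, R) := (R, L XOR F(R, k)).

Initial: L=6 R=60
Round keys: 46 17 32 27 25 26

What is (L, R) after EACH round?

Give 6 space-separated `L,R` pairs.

Round 1 (k=46): L=60 R=201
Round 2 (k=17): L=201 R=92
Round 3 (k=32): L=92 R=78
Round 4 (k=27): L=78 R=29
Round 5 (k=25): L=29 R=146
Round 6 (k=26): L=146 R=198

Answer: 60,201 201,92 92,78 78,29 29,146 146,198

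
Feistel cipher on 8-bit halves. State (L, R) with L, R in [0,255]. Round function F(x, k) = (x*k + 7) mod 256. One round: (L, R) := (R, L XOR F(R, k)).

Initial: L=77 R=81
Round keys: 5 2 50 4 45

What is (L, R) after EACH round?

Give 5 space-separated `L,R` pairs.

Answer: 81,209 209,248 248,166 166,103 103,132

Derivation:
Round 1 (k=5): L=81 R=209
Round 2 (k=2): L=209 R=248
Round 3 (k=50): L=248 R=166
Round 4 (k=4): L=166 R=103
Round 5 (k=45): L=103 R=132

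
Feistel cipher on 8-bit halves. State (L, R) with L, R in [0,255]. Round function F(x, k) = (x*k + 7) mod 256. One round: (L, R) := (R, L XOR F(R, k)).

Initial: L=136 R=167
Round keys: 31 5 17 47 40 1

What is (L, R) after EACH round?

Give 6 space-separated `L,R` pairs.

Round 1 (k=31): L=167 R=200
Round 2 (k=5): L=200 R=72
Round 3 (k=17): L=72 R=7
Round 4 (k=47): L=7 R=24
Round 5 (k=40): L=24 R=192
Round 6 (k=1): L=192 R=223

Answer: 167,200 200,72 72,7 7,24 24,192 192,223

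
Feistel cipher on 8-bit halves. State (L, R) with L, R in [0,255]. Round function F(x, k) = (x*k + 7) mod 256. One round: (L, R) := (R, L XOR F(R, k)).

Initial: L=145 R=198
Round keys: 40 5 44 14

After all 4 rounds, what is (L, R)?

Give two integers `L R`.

Answer: 237 62

Derivation:
Round 1 (k=40): L=198 R=102
Round 2 (k=5): L=102 R=195
Round 3 (k=44): L=195 R=237
Round 4 (k=14): L=237 R=62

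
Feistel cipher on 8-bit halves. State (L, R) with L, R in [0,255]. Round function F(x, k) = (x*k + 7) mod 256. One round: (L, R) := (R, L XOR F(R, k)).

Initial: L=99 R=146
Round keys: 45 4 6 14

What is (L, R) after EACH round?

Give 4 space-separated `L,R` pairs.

Round 1 (k=45): L=146 R=210
Round 2 (k=4): L=210 R=221
Round 3 (k=6): L=221 R=231
Round 4 (k=14): L=231 R=116

Answer: 146,210 210,221 221,231 231,116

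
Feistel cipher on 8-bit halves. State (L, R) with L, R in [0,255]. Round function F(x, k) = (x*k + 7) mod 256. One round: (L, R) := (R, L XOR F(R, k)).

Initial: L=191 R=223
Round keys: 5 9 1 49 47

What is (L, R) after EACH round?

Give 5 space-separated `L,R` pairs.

Round 1 (k=5): L=223 R=221
Round 2 (k=9): L=221 R=19
Round 3 (k=1): L=19 R=199
Round 4 (k=49): L=199 R=13
Round 5 (k=47): L=13 R=173

Answer: 223,221 221,19 19,199 199,13 13,173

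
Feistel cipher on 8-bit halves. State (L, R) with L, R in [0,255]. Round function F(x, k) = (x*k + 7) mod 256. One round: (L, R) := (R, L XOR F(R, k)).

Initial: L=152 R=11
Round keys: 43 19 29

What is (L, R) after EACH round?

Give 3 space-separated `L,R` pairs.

Round 1 (k=43): L=11 R=120
Round 2 (k=19): L=120 R=228
Round 3 (k=29): L=228 R=163

Answer: 11,120 120,228 228,163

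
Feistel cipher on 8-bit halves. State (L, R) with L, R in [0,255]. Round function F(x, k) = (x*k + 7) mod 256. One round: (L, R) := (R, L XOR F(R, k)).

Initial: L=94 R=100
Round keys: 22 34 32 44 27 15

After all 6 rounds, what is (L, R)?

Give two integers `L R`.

Round 1 (k=22): L=100 R=193
Round 2 (k=34): L=193 R=205
Round 3 (k=32): L=205 R=102
Round 4 (k=44): L=102 R=66
Round 5 (k=27): L=66 R=155
Round 6 (k=15): L=155 R=94

Answer: 155 94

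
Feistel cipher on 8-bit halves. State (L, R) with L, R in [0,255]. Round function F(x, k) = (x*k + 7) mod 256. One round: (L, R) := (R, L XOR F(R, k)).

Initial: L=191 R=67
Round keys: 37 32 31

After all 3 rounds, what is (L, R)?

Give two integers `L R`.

Round 1 (k=37): L=67 R=9
Round 2 (k=32): L=9 R=100
Round 3 (k=31): L=100 R=42

Answer: 100 42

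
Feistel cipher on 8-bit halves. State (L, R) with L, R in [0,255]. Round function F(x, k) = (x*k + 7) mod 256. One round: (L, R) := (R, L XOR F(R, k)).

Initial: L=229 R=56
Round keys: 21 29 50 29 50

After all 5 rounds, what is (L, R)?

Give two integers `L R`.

Round 1 (k=21): L=56 R=122
Round 2 (k=29): L=122 R=225
Round 3 (k=50): L=225 R=131
Round 4 (k=29): L=131 R=63
Round 5 (k=50): L=63 R=214

Answer: 63 214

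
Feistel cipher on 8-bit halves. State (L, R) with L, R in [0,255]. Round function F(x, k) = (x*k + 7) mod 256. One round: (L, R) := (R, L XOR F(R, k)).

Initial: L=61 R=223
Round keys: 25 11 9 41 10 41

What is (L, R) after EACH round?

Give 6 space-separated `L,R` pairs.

Round 1 (k=25): L=223 R=243
Round 2 (k=11): L=243 R=167
Round 3 (k=9): L=167 R=21
Round 4 (k=41): L=21 R=195
Round 5 (k=10): L=195 R=176
Round 6 (k=41): L=176 R=244

Answer: 223,243 243,167 167,21 21,195 195,176 176,244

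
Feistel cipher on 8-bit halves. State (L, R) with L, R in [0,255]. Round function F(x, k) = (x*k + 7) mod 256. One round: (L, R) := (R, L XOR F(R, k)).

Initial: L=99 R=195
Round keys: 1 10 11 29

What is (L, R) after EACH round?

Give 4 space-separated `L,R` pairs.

Round 1 (k=1): L=195 R=169
Round 2 (k=10): L=169 R=98
Round 3 (k=11): L=98 R=148
Round 4 (k=29): L=148 R=169

Answer: 195,169 169,98 98,148 148,169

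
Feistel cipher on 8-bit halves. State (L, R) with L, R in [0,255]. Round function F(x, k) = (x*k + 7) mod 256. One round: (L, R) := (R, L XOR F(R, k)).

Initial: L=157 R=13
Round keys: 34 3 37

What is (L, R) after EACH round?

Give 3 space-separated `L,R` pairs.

Answer: 13,92 92,22 22,105

Derivation:
Round 1 (k=34): L=13 R=92
Round 2 (k=3): L=92 R=22
Round 3 (k=37): L=22 R=105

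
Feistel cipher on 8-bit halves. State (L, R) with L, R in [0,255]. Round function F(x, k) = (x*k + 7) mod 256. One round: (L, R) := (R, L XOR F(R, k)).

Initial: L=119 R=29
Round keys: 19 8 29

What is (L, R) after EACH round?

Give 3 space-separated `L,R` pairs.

Answer: 29,89 89,210 210,136

Derivation:
Round 1 (k=19): L=29 R=89
Round 2 (k=8): L=89 R=210
Round 3 (k=29): L=210 R=136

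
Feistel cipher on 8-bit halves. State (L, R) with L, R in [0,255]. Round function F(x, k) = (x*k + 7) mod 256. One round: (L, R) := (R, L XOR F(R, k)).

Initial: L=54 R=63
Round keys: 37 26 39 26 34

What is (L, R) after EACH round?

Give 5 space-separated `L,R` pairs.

Answer: 63,20 20,48 48,67 67,229 229,50

Derivation:
Round 1 (k=37): L=63 R=20
Round 2 (k=26): L=20 R=48
Round 3 (k=39): L=48 R=67
Round 4 (k=26): L=67 R=229
Round 5 (k=34): L=229 R=50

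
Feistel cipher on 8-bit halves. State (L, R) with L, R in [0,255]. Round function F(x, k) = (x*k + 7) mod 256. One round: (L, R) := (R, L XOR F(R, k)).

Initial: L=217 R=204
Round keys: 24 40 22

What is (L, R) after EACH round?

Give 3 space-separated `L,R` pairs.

Answer: 204,254 254,123 123,103

Derivation:
Round 1 (k=24): L=204 R=254
Round 2 (k=40): L=254 R=123
Round 3 (k=22): L=123 R=103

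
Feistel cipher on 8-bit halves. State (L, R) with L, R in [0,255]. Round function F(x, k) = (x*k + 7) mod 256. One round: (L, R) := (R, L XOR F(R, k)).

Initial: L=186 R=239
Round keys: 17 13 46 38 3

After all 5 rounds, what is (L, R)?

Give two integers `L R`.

Round 1 (k=17): L=239 R=92
Round 2 (k=13): L=92 R=92
Round 3 (k=46): L=92 R=211
Round 4 (k=38): L=211 R=5
Round 5 (k=3): L=5 R=197

Answer: 5 197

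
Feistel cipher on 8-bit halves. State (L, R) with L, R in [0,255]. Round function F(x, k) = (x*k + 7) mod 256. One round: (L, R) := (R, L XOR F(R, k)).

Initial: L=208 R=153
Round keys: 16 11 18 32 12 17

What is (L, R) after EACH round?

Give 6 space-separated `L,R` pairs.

Answer: 153,71 71,141 141,182 182,74 74,201 201,42

Derivation:
Round 1 (k=16): L=153 R=71
Round 2 (k=11): L=71 R=141
Round 3 (k=18): L=141 R=182
Round 4 (k=32): L=182 R=74
Round 5 (k=12): L=74 R=201
Round 6 (k=17): L=201 R=42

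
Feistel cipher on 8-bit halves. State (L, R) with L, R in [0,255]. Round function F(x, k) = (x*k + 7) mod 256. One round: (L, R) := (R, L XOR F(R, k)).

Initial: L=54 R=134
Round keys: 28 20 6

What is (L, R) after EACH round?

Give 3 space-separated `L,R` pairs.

Round 1 (k=28): L=134 R=153
Round 2 (k=20): L=153 R=125
Round 3 (k=6): L=125 R=108

Answer: 134,153 153,125 125,108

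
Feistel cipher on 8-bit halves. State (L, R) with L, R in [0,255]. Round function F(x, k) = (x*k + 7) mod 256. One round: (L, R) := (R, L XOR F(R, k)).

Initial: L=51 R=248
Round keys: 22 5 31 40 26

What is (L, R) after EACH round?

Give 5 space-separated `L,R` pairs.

Round 1 (k=22): L=248 R=100
Round 2 (k=5): L=100 R=3
Round 3 (k=31): L=3 R=0
Round 4 (k=40): L=0 R=4
Round 5 (k=26): L=4 R=111

Answer: 248,100 100,3 3,0 0,4 4,111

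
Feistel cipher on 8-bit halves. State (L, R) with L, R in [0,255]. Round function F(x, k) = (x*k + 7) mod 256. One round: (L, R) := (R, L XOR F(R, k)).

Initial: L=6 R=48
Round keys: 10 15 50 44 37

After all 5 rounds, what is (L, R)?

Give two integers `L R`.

Round 1 (k=10): L=48 R=225
Round 2 (k=15): L=225 R=6
Round 3 (k=50): L=6 R=210
Round 4 (k=44): L=210 R=25
Round 5 (k=37): L=25 R=118

Answer: 25 118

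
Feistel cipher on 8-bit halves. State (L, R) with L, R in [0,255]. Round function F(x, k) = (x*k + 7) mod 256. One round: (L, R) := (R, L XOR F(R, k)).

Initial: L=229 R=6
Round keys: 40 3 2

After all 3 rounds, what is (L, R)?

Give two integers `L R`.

Answer: 59 111

Derivation:
Round 1 (k=40): L=6 R=18
Round 2 (k=3): L=18 R=59
Round 3 (k=2): L=59 R=111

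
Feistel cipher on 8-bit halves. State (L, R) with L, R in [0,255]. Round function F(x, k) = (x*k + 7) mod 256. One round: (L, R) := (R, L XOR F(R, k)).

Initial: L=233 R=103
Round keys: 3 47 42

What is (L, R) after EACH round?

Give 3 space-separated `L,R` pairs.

Round 1 (k=3): L=103 R=213
Round 2 (k=47): L=213 R=69
Round 3 (k=42): L=69 R=140

Answer: 103,213 213,69 69,140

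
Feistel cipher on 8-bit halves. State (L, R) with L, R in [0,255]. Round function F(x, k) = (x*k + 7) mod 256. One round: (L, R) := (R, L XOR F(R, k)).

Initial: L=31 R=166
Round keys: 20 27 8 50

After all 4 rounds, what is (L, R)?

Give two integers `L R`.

Answer: 239 180

Derivation:
Round 1 (k=20): L=166 R=224
Round 2 (k=27): L=224 R=1
Round 3 (k=8): L=1 R=239
Round 4 (k=50): L=239 R=180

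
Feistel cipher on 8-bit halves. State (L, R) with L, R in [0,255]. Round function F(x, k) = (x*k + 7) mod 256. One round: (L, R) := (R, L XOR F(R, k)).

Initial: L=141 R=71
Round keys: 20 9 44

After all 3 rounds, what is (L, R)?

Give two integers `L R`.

Answer: 82 1

Derivation:
Round 1 (k=20): L=71 R=30
Round 2 (k=9): L=30 R=82
Round 3 (k=44): L=82 R=1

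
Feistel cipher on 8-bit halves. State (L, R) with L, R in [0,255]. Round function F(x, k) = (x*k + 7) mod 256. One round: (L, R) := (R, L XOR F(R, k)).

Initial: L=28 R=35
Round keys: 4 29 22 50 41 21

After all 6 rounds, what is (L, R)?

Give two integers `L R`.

Round 1 (k=4): L=35 R=143
Round 2 (k=29): L=143 R=25
Round 3 (k=22): L=25 R=162
Round 4 (k=50): L=162 R=178
Round 5 (k=41): L=178 R=43
Round 6 (k=21): L=43 R=60

Answer: 43 60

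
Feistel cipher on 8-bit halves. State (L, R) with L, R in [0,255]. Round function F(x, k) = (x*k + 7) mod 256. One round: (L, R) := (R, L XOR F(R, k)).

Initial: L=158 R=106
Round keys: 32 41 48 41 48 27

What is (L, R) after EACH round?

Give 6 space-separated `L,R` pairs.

Round 1 (k=32): L=106 R=217
Round 2 (k=41): L=217 R=162
Round 3 (k=48): L=162 R=190
Round 4 (k=41): L=190 R=215
Round 5 (k=48): L=215 R=233
Round 6 (k=27): L=233 R=77

Answer: 106,217 217,162 162,190 190,215 215,233 233,77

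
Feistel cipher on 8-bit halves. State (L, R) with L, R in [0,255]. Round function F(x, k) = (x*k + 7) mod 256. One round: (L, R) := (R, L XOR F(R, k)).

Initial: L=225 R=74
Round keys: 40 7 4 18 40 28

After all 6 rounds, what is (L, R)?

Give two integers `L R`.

Round 1 (k=40): L=74 R=118
Round 2 (k=7): L=118 R=11
Round 3 (k=4): L=11 R=69
Round 4 (k=18): L=69 R=234
Round 5 (k=40): L=234 R=210
Round 6 (k=28): L=210 R=21

Answer: 210 21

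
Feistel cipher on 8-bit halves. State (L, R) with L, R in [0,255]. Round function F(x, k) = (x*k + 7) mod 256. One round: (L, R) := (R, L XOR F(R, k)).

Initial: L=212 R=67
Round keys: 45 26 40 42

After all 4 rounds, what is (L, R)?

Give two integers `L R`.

Round 1 (k=45): L=67 R=26
Round 2 (k=26): L=26 R=232
Round 3 (k=40): L=232 R=93
Round 4 (k=42): L=93 R=161

Answer: 93 161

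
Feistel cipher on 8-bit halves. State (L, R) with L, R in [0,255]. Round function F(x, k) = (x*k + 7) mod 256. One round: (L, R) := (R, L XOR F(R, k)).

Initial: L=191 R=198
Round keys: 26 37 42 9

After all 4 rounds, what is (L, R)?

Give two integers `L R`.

Answer: 101 193

Derivation:
Round 1 (k=26): L=198 R=156
Round 2 (k=37): L=156 R=85
Round 3 (k=42): L=85 R=101
Round 4 (k=9): L=101 R=193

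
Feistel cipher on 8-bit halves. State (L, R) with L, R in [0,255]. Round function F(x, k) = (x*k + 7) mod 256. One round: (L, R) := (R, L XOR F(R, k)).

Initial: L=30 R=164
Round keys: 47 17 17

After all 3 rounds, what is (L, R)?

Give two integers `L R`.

Round 1 (k=47): L=164 R=61
Round 2 (k=17): L=61 R=176
Round 3 (k=17): L=176 R=138

Answer: 176 138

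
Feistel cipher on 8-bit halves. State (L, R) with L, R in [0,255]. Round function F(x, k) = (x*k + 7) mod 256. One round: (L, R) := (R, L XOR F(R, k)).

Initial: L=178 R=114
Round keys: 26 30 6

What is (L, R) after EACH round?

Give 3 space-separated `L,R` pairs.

Answer: 114,41 41,167 167,216

Derivation:
Round 1 (k=26): L=114 R=41
Round 2 (k=30): L=41 R=167
Round 3 (k=6): L=167 R=216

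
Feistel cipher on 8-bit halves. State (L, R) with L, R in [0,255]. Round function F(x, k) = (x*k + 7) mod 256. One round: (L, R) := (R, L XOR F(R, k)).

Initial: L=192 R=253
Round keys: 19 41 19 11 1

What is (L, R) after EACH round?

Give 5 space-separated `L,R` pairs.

Round 1 (k=19): L=253 R=14
Round 2 (k=41): L=14 R=184
Round 3 (k=19): L=184 R=161
Round 4 (k=11): L=161 R=74
Round 5 (k=1): L=74 R=240

Answer: 253,14 14,184 184,161 161,74 74,240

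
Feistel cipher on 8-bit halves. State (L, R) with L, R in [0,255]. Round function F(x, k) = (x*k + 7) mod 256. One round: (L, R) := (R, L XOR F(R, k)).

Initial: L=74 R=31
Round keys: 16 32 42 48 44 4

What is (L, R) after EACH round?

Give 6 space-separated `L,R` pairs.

Answer: 31,189 189,184 184,138 138,95 95,209 209,20

Derivation:
Round 1 (k=16): L=31 R=189
Round 2 (k=32): L=189 R=184
Round 3 (k=42): L=184 R=138
Round 4 (k=48): L=138 R=95
Round 5 (k=44): L=95 R=209
Round 6 (k=4): L=209 R=20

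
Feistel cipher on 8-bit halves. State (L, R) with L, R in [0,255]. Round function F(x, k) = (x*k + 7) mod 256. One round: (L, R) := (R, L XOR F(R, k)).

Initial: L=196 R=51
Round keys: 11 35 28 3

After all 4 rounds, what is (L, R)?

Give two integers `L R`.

Round 1 (k=11): L=51 R=252
Round 2 (k=35): L=252 R=72
Round 3 (k=28): L=72 R=27
Round 4 (k=3): L=27 R=16

Answer: 27 16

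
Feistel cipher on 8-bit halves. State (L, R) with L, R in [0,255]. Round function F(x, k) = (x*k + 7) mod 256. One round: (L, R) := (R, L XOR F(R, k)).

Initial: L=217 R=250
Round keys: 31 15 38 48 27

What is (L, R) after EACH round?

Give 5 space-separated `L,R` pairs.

Round 1 (k=31): L=250 R=148
Round 2 (k=15): L=148 R=73
Round 3 (k=38): L=73 R=73
Round 4 (k=48): L=73 R=254
Round 5 (k=27): L=254 R=152

Answer: 250,148 148,73 73,73 73,254 254,152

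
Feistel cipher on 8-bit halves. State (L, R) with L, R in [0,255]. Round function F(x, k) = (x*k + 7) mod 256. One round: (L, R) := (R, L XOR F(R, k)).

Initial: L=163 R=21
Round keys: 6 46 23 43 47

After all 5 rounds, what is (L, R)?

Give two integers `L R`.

Round 1 (k=6): L=21 R=38
Round 2 (k=46): L=38 R=206
Round 3 (k=23): L=206 R=175
Round 4 (k=43): L=175 R=162
Round 5 (k=47): L=162 R=106

Answer: 162 106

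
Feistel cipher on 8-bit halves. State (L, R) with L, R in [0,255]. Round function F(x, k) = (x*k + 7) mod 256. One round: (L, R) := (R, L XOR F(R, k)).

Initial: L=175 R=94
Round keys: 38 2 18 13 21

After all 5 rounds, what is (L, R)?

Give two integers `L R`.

Answer: 33 17

Derivation:
Round 1 (k=38): L=94 R=84
Round 2 (k=2): L=84 R=241
Round 3 (k=18): L=241 R=173
Round 4 (k=13): L=173 R=33
Round 5 (k=21): L=33 R=17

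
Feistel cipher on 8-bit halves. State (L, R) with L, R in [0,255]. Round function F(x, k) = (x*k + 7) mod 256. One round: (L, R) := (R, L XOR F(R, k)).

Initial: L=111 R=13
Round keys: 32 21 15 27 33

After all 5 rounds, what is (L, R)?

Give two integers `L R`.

Answer: 4 134

Derivation:
Round 1 (k=32): L=13 R=200
Round 2 (k=21): L=200 R=98
Round 3 (k=15): L=98 R=13
Round 4 (k=27): L=13 R=4
Round 5 (k=33): L=4 R=134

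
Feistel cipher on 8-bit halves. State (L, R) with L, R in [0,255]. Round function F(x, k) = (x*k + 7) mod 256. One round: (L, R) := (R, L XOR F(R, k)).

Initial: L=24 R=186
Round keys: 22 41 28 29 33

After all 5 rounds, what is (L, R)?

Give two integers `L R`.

Answer: 83 38

Derivation:
Round 1 (k=22): L=186 R=27
Round 2 (k=41): L=27 R=224
Round 3 (k=28): L=224 R=156
Round 4 (k=29): L=156 R=83
Round 5 (k=33): L=83 R=38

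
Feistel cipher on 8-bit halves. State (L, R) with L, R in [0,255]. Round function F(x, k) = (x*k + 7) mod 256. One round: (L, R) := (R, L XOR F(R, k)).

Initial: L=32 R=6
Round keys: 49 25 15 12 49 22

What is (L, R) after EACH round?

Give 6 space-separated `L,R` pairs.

Answer: 6,13 13,74 74,80 80,141 141,84 84,178

Derivation:
Round 1 (k=49): L=6 R=13
Round 2 (k=25): L=13 R=74
Round 3 (k=15): L=74 R=80
Round 4 (k=12): L=80 R=141
Round 5 (k=49): L=141 R=84
Round 6 (k=22): L=84 R=178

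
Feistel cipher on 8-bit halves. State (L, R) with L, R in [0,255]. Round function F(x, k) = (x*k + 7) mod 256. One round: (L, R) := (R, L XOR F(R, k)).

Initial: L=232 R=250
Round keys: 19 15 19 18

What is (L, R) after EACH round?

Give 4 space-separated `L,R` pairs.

Round 1 (k=19): L=250 R=125
Round 2 (k=15): L=125 R=160
Round 3 (k=19): L=160 R=154
Round 4 (k=18): L=154 R=123

Answer: 250,125 125,160 160,154 154,123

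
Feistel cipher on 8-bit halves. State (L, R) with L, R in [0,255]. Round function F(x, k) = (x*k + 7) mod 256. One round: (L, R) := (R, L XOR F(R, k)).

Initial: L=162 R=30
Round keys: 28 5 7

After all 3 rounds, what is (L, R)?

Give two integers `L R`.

Round 1 (k=28): L=30 R=237
Round 2 (k=5): L=237 R=182
Round 3 (k=7): L=182 R=236

Answer: 182 236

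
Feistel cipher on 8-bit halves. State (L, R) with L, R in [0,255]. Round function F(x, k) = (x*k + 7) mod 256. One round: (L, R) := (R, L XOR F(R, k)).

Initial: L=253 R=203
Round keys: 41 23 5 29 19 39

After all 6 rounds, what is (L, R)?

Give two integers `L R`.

Round 1 (k=41): L=203 R=119
Round 2 (k=23): L=119 R=115
Round 3 (k=5): L=115 R=49
Round 4 (k=29): L=49 R=231
Round 5 (k=19): L=231 R=29
Round 6 (k=39): L=29 R=149

Answer: 29 149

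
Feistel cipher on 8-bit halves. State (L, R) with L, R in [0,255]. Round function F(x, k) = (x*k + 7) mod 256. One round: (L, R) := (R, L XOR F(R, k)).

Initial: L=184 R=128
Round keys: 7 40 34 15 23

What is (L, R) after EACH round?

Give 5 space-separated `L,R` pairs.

Round 1 (k=7): L=128 R=63
Round 2 (k=40): L=63 R=95
Round 3 (k=34): L=95 R=154
Round 4 (k=15): L=154 R=82
Round 5 (k=23): L=82 R=255

Answer: 128,63 63,95 95,154 154,82 82,255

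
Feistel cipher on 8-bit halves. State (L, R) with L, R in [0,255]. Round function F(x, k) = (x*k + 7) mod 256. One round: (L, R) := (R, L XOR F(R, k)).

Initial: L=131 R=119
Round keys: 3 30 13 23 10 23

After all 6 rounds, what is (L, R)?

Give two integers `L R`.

Round 1 (k=3): L=119 R=239
Round 2 (k=30): L=239 R=126
Round 3 (k=13): L=126 R=130
Round 4 (k=23): L=130 R=203
Round 5 (k=10): L=203 R=119
Round 6 (k=23): L=119 R=115

Answer: 119 115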